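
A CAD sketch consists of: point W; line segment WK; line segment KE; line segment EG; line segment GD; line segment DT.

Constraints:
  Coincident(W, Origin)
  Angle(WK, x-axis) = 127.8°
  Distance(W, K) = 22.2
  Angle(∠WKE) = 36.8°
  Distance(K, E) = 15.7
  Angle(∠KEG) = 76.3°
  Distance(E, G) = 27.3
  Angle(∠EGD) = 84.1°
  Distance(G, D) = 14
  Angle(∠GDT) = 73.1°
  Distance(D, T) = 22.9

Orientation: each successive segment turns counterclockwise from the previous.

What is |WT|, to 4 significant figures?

12.78

W is at the origin; WK runs at 127.8° with length 22.2, so K = (-13.61, 17.54). ∠WKE = 36.8° gives KE at -89.00° from the x-axis; with |KE| = 15.7, E = (-13.33, 1.844). ∠KEG = 76.3° gives EG at 14.70° from the x-axis; with |EG| = 27.3, G = (13.07, 8.771). ∠EGD = 84.1° gives GD at 110.6° from the x-axis; with |GD| = 14.0, D = (8.148, 21.88). ∠GDT = 73.1° gives DT at -142.5° from the x-axis; with |DT| = 22.9, T = (-10.02, 7.936). Then |WT| = |T − W| = 12.78.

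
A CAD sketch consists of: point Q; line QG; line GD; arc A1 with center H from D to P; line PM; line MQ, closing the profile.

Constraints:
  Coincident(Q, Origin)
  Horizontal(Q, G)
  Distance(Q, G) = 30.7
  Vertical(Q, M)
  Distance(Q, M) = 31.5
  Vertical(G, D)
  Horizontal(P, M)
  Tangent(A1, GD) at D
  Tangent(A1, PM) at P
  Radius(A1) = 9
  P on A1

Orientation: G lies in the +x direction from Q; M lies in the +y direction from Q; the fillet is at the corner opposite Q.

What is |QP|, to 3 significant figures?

38.3

The virtual corner opposite Q is at (30.7, 31.5). The tangent condition forces HD to be normal to GD and tangency of A1 to PM means the radius HP is perpendicular to PM, with radius 9.0, so the center H sits 9.0 in from both sides at H = (21.7, 22.5). That places the tangent points at D = (30.7, 22.5) on GD and P = (21.7, 31.5) on PM. Then |QP| = |P − Q| = 38.3.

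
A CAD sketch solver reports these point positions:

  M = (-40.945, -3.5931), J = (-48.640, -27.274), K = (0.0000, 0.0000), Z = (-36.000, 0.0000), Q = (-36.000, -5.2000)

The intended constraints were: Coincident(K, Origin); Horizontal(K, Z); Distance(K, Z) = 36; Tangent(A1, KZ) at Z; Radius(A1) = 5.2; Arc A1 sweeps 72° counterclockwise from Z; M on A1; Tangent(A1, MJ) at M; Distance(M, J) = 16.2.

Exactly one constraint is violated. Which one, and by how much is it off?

Distance(M, J) = 16.2 — off by 8.70.

K = (0.00, 0.00) ✓; K.y = 0.00, Z.y = 0.00 ✓; |KZ| = 36.00 ✓; ∠(QZ, ZK) = 90.00° ✓; |QZ| = 5.200 ✓; bearing(Q→M) − bearing(Q→Z) = 72.00° ✓; |QM| = 5.200 ✓; ∠(QM, MJ) = 90.00° ✓; |MJ| = 24.90 ✗.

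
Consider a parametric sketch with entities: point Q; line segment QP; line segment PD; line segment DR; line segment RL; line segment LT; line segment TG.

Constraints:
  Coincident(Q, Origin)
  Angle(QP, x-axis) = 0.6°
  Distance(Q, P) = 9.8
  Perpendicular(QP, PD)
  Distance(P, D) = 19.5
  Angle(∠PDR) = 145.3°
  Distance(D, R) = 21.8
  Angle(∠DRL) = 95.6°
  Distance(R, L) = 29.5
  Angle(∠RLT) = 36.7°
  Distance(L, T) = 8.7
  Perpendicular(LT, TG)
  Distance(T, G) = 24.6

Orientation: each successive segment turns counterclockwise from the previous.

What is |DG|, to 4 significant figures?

37.56

Q is at the origin; QP runs at 0.6° with length 9.8, so P = (9.799, 0.1026). QP ⟂ PD, so PD runs at 90.60°; with |PD| = 19.5, D = (9.595, 19.60). ∠PDR = 145.3° gives DR at 125.3° from the x-axis; with |DR| = 21.8, R = (-3.002, 37.39). ∠DRL = 95.6° gives RL at -150.3° from the x-axis; with |RL| = 29.5, L = (-28.63, 22.78). ∠RLT = 36.7° gives LT at -7.000° from the x-axis; with |LT| = 8.7, T = (-19.99, 21.72). LT is perpendicular to TG, so TG runs at 83.00°; with |TG| = 24.6, G = (-16.99, 46.13). Then |DG| = |G − D| = 37.56.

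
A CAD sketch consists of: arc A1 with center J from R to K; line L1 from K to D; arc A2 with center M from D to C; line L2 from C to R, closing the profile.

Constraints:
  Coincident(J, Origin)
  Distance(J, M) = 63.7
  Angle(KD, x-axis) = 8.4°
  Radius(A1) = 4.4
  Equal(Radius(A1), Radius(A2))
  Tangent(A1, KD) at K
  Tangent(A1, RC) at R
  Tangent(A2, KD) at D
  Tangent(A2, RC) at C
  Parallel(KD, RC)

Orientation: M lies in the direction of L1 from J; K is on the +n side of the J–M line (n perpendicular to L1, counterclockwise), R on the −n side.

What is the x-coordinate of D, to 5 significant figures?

62.374

The slot axis is L1's direction at 8.4°, so u = (cos 8.4°, sin 8.4°) = (0.98927, 0.14608) and n = (−sin 8.4°, cos 8.4°) = (-0.14608, 0.98927). J is at the origin and M lies 63.7 along u from J, so M = 63.7·u = (63.017, 9.3055). Tangency of A1 to both parallel lines with radius 4.4 puts K and R at J ± 4.4·n: K = (-0.64277, 4.3528), R = (0.64277, -4.3528). Equal radii place D and C the same way about M: D = M + 4.4·n = (62.374, 13.658), C = M − 4.4·n = (63.659, 4.9527). So D.x = 62.374.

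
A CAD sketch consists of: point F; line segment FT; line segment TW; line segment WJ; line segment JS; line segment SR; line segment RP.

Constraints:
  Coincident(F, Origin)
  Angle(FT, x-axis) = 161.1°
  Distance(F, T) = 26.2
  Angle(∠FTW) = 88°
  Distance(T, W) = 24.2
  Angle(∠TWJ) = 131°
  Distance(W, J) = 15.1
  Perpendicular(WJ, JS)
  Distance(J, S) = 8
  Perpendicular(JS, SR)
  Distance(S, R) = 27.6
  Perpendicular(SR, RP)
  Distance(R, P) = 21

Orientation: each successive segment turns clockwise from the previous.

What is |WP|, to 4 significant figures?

18.03

F is at the origin; FT runs at 161.1° with length 26.2, so T = (-24.79, 8.487). ∠FTW = 88.0° gives TW at 69.10° from the x-axis; with |TW| = 24.2, W = (-16.15, 31.09). ∠TWJ = 131.0° gives WJ at 20.10° from the x-axis; with |WJ| = 15.1, J = (-1.974, 36.28). WJ is perpendicular to JS, so JS runs at -69.90°; with |JS| = 8.0, S = (0.7752, 28.77). JS is perpendicular to SR, so SR runs at -159.9°; with |SR| = 27.6, R = (-25.14, 19.29). SR ⟂ RP, so RP runs at 110.1°; with |RP| = 21.0, P = (-32.36, 39.01). Then |WP| = |P − W| = 18.03.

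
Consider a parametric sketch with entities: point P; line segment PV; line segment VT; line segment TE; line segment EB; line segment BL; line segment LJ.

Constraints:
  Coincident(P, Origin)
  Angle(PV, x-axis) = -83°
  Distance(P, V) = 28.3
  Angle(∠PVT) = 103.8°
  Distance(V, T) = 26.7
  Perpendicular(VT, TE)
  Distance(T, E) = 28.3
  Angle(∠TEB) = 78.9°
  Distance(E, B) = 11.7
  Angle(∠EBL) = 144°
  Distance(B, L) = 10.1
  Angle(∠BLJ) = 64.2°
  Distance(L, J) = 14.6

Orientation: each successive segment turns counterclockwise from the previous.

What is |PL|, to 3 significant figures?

17.5

∠TEB = 78.9° gives EB at -176° from the x-axis; with |EB| = 11.7, B = (21.6, -4.03). ∠EBL = 144.0° gives BL at -140° from the x-axis; with |BL| = 10.1, L = (13.9, -10.6). Then |PL| = |L − P| = 17.5.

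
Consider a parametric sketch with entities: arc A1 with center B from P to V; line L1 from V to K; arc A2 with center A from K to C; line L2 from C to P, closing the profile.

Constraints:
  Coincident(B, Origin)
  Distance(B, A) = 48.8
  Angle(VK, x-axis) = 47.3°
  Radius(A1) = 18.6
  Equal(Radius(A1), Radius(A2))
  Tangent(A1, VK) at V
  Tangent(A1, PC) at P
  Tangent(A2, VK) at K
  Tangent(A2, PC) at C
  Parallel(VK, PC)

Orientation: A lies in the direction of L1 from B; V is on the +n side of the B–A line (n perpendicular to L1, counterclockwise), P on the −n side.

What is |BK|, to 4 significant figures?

52.22

The slot axis is L1's direction at 47.3°, so u = (cos 47.3°, sin 47.3°) = (0.6782, 0.7349) and n = (−sin 47.3°, cos 47.3°) = (-0.7349, 0.6782). B is at the origin and A lies 48.8 along u from B, so A = 48.8·u = (33.09, 35.86). Tangency of A1 to both parallel lines with radius 18.6 puts V and P at B ± 18.6·n: V = (-13.67, 12.61), P = (13.67, -12.61). Equal radii place K and C the same way about A: K = A + 18.6·n = (19.42, 48.48), C = A − 18.6·n = (46.76, 23.25). Then |BK| = |K − B| = 52.22.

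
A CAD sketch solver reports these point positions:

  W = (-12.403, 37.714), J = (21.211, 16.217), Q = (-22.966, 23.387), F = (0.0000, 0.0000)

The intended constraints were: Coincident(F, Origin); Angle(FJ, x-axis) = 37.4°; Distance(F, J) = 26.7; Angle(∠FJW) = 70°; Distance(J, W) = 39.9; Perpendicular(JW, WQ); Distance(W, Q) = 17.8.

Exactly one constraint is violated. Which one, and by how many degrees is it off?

Perpendicular(JW, WQ) — off by 3.80°.

F = (0.00, 0.00) ✓; FJ at 37.40° ✓; |FJ| = 26.70 ✓; ∠FJW = 70.00° ✓; |JW| = 39.90 ✓; ∠(JW, WQ) = 86.20° ✗; |WQ| = 17.80 ✓.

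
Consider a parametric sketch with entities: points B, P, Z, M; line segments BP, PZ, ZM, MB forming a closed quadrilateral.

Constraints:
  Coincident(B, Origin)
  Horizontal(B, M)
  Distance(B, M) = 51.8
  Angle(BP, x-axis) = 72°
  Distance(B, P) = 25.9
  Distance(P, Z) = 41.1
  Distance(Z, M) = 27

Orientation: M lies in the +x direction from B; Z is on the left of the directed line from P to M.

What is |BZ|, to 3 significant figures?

55.9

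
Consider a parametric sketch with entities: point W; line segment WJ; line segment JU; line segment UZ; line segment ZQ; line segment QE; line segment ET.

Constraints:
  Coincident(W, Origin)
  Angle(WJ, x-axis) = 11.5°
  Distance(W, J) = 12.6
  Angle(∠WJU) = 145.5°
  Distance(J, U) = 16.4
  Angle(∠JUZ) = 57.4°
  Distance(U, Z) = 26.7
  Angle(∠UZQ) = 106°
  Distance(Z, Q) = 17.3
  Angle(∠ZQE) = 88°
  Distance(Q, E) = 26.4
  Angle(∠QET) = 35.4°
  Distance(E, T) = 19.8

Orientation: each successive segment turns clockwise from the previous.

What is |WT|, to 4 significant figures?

10.87

W is at the origin; WJ runs at 11.5° with length 12.6, so J = (12.35, 2.512). ∠WJU = 145.5° gives JU at -23.00° from the x-axis; with |JU| = 16.4, U = (27.44, -3.896). ∠JUZ = 57.4° gives UZ at -145.6° from the x-axis; with |UZ| = 26.7, Z = (5.413, -18.98). ∠UZQ = 106.0° gives ZQ at 140.4° from the x-axis; with |ZQ| = 17.3, Q = (-7.917, -7.953). ∠ZQE = 88.0° gives QE at 48.40° from the x-axis; with |QE| = 26.4, E = (9.611, 11.79). ∠QET = 35.4° gives ET at -96.20° from the x-axis; with |ET| = 19.8, T = (7.472, -7.895). Then |WT| = |T − W| = 10.87.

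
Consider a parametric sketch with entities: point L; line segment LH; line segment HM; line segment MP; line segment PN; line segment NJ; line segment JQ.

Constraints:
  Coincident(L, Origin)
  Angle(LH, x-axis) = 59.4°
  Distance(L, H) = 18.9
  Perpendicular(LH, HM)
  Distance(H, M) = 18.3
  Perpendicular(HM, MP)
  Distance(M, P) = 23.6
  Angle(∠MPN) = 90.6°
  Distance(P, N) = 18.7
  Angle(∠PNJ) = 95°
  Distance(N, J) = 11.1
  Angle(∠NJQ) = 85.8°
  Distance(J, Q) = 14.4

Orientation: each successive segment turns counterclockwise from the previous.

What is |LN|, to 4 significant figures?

4.912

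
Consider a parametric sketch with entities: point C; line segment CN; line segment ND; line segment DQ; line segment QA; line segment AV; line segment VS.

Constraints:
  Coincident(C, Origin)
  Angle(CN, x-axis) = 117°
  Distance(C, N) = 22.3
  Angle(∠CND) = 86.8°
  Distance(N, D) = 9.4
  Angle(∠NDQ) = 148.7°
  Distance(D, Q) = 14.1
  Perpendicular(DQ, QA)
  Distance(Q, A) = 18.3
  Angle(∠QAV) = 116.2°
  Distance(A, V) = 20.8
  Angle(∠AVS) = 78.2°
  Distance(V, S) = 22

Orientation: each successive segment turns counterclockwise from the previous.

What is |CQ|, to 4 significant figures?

25.13

∠CND = 86.8° gives ND at -149.8° from the x-axis; with |ND| = 9.4, D = (-18.25, 15.14). ∠NDQ = 148.7° gives DQ at -118.5° from the x-axis; with |DQ| = 14.1, Q = (-24.98, 2.750). Then |CQ| = |Q − C| = 25.13.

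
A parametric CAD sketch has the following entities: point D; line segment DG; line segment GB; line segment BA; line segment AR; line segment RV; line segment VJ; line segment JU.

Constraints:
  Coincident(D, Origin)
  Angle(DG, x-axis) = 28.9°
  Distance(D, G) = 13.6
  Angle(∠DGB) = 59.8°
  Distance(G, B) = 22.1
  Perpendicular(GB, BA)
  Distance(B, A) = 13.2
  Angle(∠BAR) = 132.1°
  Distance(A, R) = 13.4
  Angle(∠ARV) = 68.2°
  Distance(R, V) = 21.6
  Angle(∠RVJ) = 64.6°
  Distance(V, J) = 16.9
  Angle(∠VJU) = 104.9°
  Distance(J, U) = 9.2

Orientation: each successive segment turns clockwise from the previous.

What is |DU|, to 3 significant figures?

16.2

D is at the origin; DG runs at 28.9° with length 13.6, so G = (11.9, 6.57). ∠DGB = 59.8° gives GB at -91.3° from the x-axis; with |GB| = 22.1, B = (11.4, -15.5). The perpendicularity gives BA at right angles to GB, so BA runs at 179°; with |BA| = 13.2, A = (-1.79, -15.2). ∠BAR = 132.1° gives AR at 131° from the x-axis; with |AR| = 13.4, R = (-10.5, -5.08). ∠ARV = 68.2° gives RV at 19.0° from the x-axis; with |RV| = 21.6, V = (9.88, 1.95). ∠RVJ = 64.6° gives VJ at -96.4° from the x-axis; with |VJ| = 16.9, J = (7.99, -14.8). ∠VJU = 104.9° gives JU at -172° from the x-axis; with |JU| = 9.2, U = (-1.11, -16.2). Then |DU| = |U − D| = 16.2.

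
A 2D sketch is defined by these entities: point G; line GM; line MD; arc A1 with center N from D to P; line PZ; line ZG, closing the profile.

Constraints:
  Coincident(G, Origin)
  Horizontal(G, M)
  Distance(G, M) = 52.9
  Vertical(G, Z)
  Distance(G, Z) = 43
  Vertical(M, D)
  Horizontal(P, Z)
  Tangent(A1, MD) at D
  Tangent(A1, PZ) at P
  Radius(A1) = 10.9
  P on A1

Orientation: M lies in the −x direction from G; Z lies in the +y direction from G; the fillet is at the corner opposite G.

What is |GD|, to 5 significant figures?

61.877

The virtual corner opposite G is at (-52.900, 43.000). A1 meets MD tangentially, so ND is at right angles to MD and A1 meets PZ tangentially, so NP is at right angles to PZ, with radius 10.9, so the center N sits 10.9 in from both sides at N = (-42.000, 32.100). That places the tangent points at D = (-52.900, 32.100) on MD and P = (-42.000, 43.000) on PZ. Then |GD| = |D − G| = 61.877.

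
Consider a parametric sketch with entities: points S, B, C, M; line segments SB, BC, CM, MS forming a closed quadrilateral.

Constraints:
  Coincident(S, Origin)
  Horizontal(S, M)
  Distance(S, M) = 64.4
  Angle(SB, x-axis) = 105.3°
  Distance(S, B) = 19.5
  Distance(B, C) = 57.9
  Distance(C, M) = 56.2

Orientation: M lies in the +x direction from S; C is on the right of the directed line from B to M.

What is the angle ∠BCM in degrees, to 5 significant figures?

78.293°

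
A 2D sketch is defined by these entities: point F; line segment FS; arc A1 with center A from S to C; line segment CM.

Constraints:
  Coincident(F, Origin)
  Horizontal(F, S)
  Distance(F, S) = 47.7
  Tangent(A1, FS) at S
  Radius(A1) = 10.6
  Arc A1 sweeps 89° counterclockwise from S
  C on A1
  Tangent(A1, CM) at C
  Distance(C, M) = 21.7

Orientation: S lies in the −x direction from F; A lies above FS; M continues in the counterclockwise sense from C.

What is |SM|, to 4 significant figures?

33.94

F is at the origin; FS is horizontal with |FS| = 47.7 and S on the −x side, so S = (-47.70, 0.000). Since A1 is tangent to FS there, AS ⟂ FS, so A = S + (0, 10.6) = (-47.70, 10.60). On A1, S sits at bearing -90° from A; an 89° counterclockwise sweep puts C at bearing -1°, so C = A + 10.6·(cos -1°, sin -1°) = (-37.10, 10.42). Since A1 is tangent to CM there, AC ⟂ CM, so CM runs along (−sin -1°, cos -1°); with |CM| = 21.7, M = (-36.72, 32.11). Then |SM| = |M − S| = 33.94.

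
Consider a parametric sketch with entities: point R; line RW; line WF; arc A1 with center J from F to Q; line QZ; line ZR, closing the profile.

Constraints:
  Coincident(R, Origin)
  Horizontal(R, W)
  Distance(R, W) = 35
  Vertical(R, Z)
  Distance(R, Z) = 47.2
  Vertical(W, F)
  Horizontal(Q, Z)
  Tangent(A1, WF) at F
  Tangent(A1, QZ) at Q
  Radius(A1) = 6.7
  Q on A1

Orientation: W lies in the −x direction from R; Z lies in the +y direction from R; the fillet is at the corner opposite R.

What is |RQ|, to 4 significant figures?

55.03

The virtual corner opposite R is at (-35.00, 47.20). A1 meets WF tangentially, so JF is at right angles to WF and the tangent condition forces JQ to be normal to QZ, with radius 6.7, so the center J sits 6.7 in from both sides at J = (-28.30, 40.50). That places the tangent points at F = (-35.00, 40.50) on WF and Q = (-28.30, 47.20) on QZ. Then |RQ| = |Q − R| = 55.03.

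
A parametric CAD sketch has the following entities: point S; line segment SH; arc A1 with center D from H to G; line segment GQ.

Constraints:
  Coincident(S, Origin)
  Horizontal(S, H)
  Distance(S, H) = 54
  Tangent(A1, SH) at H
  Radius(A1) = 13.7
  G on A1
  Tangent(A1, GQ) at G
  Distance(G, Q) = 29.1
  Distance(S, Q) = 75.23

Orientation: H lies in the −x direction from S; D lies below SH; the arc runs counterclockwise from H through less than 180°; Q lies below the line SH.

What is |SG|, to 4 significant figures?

69.41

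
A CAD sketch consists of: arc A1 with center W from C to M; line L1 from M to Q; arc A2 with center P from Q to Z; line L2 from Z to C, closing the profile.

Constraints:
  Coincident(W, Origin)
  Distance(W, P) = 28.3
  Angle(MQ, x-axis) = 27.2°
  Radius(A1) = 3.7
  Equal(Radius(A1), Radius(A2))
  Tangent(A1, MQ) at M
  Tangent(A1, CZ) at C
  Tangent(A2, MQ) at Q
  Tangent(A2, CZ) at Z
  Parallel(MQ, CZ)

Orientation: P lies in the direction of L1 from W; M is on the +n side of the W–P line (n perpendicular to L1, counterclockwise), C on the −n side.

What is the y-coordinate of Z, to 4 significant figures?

9.645

The slot axis is L1's direction at 27.2°, so u = (cos 27.2°, sin 27.2°) = (0.8894, 0.4571) and n = (−sin 27.2°, cos 27.2°) = (-0.4571, 0.8894). W is at the origin and P lies 28.3 along u from W, so P = 28.3·u = (25.17, 12.94). Tangency of A1 to both parallel lines with radius 3.7 puts M and C at W ± 3.7·n: M = (-1.691, 3.291), C = (1.691, -3.291). Equal radii place Q and Z the same way about P: Q = P + 3.7·n = (23.48, 16.23), Z = P − 3.7·n = (26.86, 9.645). So Z.y = 9.645.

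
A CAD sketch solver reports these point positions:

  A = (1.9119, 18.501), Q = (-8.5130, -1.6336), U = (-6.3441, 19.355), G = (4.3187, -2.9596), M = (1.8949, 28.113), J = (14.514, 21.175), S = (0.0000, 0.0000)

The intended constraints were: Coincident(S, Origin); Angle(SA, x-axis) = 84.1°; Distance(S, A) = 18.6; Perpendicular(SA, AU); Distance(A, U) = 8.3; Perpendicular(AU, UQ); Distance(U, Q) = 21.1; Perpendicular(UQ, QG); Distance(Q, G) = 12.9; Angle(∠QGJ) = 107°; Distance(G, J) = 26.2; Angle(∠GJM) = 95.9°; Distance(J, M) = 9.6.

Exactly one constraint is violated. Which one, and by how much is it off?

Distance(J, M) = 9.6 — off by 4.80.

S = (0.00, 0.00) ✓; SA at 84.10° ✓; |SA| = 18.60 ✓; ∠(SA, AU) = 89.99° ✓; |AU| = 8.300 ✓; ∠(AU, UQ) = 90.01° ✓; |UQ| = 21.10 ✓; ∠(UQ, QG) = 90.00° ✓; |QG| = 12.90 ✓; ∠QGJ = 107.0° ✓; |GJ| = 26.20 ✓; ∠GJM = 95.90° ✓; |JM| = 14.40 ✗.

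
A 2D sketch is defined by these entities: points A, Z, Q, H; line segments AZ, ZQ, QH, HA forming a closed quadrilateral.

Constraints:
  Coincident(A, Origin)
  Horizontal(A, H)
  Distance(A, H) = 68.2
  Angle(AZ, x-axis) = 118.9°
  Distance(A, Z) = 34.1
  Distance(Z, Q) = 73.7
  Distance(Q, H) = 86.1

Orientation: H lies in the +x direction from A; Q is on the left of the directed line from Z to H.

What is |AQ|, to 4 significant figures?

88.54

Checks: |ZQ| = 73.70 ✓; |QH| = 86.10 ✓.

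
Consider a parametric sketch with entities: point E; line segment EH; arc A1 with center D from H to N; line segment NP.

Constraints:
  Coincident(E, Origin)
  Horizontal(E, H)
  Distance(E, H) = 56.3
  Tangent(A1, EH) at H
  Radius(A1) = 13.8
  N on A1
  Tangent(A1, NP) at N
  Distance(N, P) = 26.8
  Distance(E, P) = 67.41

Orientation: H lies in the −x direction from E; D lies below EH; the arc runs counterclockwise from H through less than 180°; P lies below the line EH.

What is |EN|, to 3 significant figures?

70.9

Checks: |DN| = 13.80 ✓; ∠(DN, NP) = 90.00° ✓; |NP| = 26.80 ✓; |EP| = 67.41 ✓.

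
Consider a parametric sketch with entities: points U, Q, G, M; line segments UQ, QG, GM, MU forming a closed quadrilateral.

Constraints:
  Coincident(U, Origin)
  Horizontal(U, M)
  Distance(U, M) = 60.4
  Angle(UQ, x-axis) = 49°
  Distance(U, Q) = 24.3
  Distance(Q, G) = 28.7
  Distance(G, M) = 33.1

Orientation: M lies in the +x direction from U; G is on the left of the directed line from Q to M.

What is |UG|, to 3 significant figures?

51.3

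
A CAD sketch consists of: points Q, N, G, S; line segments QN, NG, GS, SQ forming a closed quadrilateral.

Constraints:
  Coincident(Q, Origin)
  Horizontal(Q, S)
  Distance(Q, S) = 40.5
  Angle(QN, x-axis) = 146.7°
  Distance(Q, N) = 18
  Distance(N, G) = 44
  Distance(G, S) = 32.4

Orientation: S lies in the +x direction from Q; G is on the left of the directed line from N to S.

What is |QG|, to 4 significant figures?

37.74

Checks: |NG| = 44.00 ✓; |GS| = 32.40 ✓.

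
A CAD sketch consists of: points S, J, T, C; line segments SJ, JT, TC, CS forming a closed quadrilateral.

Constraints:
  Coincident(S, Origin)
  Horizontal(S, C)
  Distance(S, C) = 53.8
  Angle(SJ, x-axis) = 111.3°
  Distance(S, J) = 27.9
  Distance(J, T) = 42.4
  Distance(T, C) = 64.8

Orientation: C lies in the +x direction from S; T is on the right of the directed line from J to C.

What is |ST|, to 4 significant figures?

18.65

Checks: |JT| = 42.40 ✓; |TC| = 64.80 ✓.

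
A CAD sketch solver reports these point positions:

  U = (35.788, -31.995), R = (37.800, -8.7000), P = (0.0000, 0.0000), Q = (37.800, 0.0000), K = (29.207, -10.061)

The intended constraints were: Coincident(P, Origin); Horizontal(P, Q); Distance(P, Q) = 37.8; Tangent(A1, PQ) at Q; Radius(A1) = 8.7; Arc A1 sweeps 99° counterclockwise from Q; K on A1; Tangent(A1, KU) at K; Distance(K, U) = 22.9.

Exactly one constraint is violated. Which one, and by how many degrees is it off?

Tangent(A1, KU) at K — off by 7.70°.

P = (0.00, 0.00) ✓; P.y = 0.00, Q.y = 0.00 ✓; |PQ| = 37.80 ✓; ∠(RQ, QP) = 90.00° ✓; |RQ| = 8.700 ✓; bearing(R→K) − bearing(R→Q) = 99.00° ✓; |RK| = 8.700 ✓; ∠(RK, KU) = 82.30° ✗; |KU| = 22.90 ✓.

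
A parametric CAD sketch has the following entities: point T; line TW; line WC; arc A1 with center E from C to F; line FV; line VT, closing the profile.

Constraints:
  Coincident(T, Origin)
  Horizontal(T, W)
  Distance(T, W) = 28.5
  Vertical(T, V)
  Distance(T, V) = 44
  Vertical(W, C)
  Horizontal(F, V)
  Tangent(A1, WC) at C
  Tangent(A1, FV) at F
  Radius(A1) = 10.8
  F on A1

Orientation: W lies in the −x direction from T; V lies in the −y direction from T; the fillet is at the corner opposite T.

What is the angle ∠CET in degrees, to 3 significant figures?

118°

The virtual corner opposite T is at (-28.5, -44.0). Tangency of A1 to WC means the radius EC is perpendicular to WC and the tangent condition forces EF to be normal to FV, with radius 10.8, so the center E sits 10.8 in from both sides at E = (-17.7, -33.2). That places the tangent points at C = (-28.5, -33.2) on WC and F = (-17.7, -44.0) on FV. Then cos ∠CET = EC·ET / (|EC||ET|), giving 118°.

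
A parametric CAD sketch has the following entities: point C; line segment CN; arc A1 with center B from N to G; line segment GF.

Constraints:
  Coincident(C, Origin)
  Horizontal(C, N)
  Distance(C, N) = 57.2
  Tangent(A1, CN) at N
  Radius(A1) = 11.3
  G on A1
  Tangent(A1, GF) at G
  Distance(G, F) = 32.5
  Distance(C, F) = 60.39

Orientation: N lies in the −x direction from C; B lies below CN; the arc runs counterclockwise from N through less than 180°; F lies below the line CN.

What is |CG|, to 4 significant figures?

68.09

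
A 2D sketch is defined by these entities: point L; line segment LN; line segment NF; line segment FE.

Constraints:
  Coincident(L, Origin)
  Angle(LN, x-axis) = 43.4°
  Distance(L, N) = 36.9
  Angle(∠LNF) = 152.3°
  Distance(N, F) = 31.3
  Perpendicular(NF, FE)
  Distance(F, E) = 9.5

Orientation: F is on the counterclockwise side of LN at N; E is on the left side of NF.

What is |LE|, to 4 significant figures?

64.43

L is at the origin; LN runs at 43.4° with length 36.9, so N = 36.9·(cos 43.4°, sin 43.4°) = (26.81, 25.35). ∠LNF = 152.3°, so NF runs at 43.4° + (180° − 152.3°) = 71.10° from the x-axis; with |NF| = 31.3, F = N + 31.3·(cos 71.10°, sin 71.10°) = (36.95, 54.97). NF ⟂ FE; with |FE| = 9.5 on the left of NF, E = F + 9.5·(-0.9461, 0.3239) = (27.96, 58.04). Then |LE| = |E − L| = 64.43.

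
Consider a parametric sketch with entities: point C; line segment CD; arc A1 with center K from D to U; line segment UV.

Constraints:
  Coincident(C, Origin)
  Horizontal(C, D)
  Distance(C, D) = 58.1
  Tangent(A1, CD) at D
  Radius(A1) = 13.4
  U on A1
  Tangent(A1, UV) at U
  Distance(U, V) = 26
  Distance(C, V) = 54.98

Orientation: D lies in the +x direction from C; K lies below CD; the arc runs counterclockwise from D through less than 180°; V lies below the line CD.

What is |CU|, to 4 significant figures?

46.26

C is at the origin; C and D share the same y with |CD| = 58.1 and D on the +x side, so D = (58.10, 0.000). The tangent condition forces KD to be normal to CD, so K = D + (0, -13.4) = (58.10, -13.40). Since KU ⟂ UV (tangency), |KV| = √(13.4² + 26.0²) = 29.25 regardless of where U sits on A1. So V lies on both circle(C, 54.98) and circle(K, 29.25); the below-CD intersection is V = (40.73, -36.93). U is the foot of the tangent from V: U = (44.87, -11.26).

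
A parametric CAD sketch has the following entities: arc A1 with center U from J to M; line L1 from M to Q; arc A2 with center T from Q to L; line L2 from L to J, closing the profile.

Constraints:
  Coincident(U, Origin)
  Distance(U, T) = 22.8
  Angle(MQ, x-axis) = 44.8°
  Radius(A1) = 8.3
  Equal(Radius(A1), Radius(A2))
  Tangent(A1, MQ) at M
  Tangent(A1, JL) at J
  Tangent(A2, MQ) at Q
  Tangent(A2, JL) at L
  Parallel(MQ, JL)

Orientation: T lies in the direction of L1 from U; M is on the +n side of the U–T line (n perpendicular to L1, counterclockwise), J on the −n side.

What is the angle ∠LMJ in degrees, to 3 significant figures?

53.9°

Tangency of A1 to both parallel lines with radius 8.3 puts M and J at U ± 8.3·n: M = (-5.85, 5.89), J = (5.85, -5.89). Equal radii place Q and L the same way about T: Q = T + 8.3·n = (10.3, 22.0), L = T − 8.3·n = (22.0, 10.2). Then cos ∠LMJ = ML·MJ / (|ML||MJ|), giving 53.9°.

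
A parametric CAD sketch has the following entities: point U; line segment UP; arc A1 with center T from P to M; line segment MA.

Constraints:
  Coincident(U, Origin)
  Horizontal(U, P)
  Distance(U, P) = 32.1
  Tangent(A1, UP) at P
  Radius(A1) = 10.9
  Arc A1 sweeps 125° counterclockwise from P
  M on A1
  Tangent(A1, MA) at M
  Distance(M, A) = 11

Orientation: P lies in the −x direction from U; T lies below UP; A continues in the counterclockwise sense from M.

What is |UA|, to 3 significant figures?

43.5

U is at the origin; U and P share the same y with |UP| = 32.1 and P on the −x side, so P = (-32.1, 0.00). Tangency of A1 to UP means the radius TP is perpendicular to UP, so T = P + (0, -10.9) = (-32.1, -10.9). On A1, P sits at bearing 90° from T; a 125° counterclockwise sweep puts M at bearing 215°, so M = T + 10.9·(cos 215°, sin 215°) = (-41.0, -17.2). Since A1 is tangent to MA there, TM ⟂ MA, so MA runs along (−sin 215°, cos 215°); with |MA| = 11.0, A = (-34.7, -26.2). Then |UA| = |A − U| = 43.5.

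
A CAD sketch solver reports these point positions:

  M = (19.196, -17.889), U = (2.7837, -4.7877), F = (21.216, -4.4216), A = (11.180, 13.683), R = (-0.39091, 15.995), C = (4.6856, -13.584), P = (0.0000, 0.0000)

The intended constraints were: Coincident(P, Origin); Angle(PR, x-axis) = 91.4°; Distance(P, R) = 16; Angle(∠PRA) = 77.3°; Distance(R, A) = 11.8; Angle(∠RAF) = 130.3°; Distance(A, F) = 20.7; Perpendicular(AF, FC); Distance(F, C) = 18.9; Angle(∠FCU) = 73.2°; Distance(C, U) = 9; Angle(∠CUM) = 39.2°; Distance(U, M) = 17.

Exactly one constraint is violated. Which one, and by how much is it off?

Distance(U, M) = 17 — off by 4.00.

P = (0.00, 0.00) ✓; PR at 91.40° ✓; |PR| = 16.00 ✓; ∠PRA = 77.30° ✓; |RA| = 11.80 ✓; ∠RAF = 130.3° ✓; |AF| = 20.70 ✓; ∠(AF, FC) = 90.00° ✓; |FC| = 18.90 ✓; ∠FCU = 73.20° ✓; |CU| = 9.000 ✓; ∠CUM = 39.20° ✓; |UM| = 21.00 ✗.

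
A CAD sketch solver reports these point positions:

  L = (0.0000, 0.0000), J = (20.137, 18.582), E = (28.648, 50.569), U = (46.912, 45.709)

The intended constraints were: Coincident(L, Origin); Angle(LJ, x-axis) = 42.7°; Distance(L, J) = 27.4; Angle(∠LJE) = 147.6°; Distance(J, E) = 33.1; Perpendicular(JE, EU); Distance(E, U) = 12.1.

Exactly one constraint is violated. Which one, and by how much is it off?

Distance(E, U) = 12.1 — off by 6.80.

L = (0.00, 0.00) ✓; LJ at 42.70° ✓; |LJ| = 27.40 ✓; ∠LJE = 147.6° ✓; |JE| = 33.10 ✓; ∠(JE, EU) = 90.00° ✓; |EU| = 18.90 ✗.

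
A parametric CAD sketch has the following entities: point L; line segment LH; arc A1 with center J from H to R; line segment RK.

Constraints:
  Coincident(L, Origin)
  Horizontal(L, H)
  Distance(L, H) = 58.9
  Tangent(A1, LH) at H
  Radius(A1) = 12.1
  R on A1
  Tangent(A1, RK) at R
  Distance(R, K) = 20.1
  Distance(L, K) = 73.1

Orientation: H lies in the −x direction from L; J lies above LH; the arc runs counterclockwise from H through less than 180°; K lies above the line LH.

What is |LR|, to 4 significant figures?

54.24

Checks: |JH| = 12.10 ✓; |JR| = 12.10 ✓; ∠(JR, RK) = 90.00° ✓; |RK| = 20.10 ✓; |LK| = 73.10 ✓.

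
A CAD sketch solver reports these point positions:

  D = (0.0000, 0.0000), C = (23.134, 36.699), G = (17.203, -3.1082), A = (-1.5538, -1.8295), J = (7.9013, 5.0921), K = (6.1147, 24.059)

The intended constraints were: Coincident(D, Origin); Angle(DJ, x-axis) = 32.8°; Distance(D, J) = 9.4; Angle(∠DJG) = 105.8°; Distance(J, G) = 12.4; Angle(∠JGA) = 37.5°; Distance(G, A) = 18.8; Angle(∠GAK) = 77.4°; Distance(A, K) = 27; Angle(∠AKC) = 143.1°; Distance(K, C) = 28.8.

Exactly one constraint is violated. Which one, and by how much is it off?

Distance(K, C) = 28.8 — off by 7.60.

D = (0.00, 0.00) ✓; DJ at 32.80° ✓; |DJ| = 9.400 ✓; ∠DJG = 105.8° ✓; |JG| = 12.40 ✓; ∠JGA = 37.50° ✓; |GA| = 18.80 ✓; ∠GAK = 77.40° ✓; |AK| = 27.00 ✓; ∠AKC = 143.1° ✓; |KC| = 21.20 ✗.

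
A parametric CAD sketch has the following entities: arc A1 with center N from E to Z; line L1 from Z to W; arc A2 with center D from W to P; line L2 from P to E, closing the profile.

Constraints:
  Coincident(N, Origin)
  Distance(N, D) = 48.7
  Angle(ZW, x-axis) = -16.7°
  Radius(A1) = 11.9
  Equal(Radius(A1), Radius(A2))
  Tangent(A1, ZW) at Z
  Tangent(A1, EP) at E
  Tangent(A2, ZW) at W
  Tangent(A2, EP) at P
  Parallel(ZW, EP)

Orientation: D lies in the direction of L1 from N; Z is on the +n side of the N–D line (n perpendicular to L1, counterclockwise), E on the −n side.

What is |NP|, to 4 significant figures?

50.13

The slot axis is L1's direction at -16.7°, so u = (cos -16.7°, sin -16.7°) = (0.9578, -0.2874) and n = (−sin -16.7°, cos -16.7°) = (0.2874, 0.9578). N is at the origin and D lies 48.7 along u from N, so D = 48.7·u = (46.65, -13.99). Tangency of A1 to both parallel lines with radius 11.9 puts Z and E at N ± 11.9·n: Z = (3.420, 11.40), E = (-3.420, -11.40). Equal radii place W and P the same way about D: W = D + 11.9·n = (50.07, -2.596), P = D − 11.9·n = (43.23, -25.39). Then |NP| = |P − N| = 50.13.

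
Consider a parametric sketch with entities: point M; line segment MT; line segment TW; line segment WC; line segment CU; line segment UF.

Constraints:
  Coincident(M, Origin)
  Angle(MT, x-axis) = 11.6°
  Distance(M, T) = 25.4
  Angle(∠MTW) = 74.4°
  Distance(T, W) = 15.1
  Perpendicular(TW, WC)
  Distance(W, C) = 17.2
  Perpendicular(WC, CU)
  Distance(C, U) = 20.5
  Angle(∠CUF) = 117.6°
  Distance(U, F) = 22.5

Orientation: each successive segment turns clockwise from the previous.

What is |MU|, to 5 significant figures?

14.225

TW is perpendicular to WC, so WC runs at 176.00°; with |WC| = 17.2, C = (6.6698, -8.7560). The perpendicularity gives CU at right angles to WC, so CU runs at 86.000°; with |CU| = 20.5, U = (8.0998, 11.694). Then |MU| = |U − M| = 14.225.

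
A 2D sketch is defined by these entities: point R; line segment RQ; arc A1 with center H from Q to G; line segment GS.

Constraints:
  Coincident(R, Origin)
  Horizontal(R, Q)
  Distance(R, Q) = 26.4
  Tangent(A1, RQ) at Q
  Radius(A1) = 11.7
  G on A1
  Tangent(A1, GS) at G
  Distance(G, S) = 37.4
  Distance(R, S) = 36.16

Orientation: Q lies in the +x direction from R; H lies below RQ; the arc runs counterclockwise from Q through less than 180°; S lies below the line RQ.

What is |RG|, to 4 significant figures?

17.51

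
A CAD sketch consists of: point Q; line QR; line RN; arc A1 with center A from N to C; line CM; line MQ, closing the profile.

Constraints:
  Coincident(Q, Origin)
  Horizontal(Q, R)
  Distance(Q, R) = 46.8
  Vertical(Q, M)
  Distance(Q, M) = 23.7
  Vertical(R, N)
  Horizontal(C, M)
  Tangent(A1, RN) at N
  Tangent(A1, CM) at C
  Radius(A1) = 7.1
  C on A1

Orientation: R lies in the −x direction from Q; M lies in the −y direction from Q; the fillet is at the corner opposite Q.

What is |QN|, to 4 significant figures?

49.66

Q is at the origin; Q and R share the same y with |QR| = 46.8 and R on the −x side, so R = (-46.80, 0.000). Q and M share the same x with |QM| = 23.7 and M on the −y side, so M = (0.000, -23.70). The virtual corner opposite Q is at (-46.80, -23.70). The tangent condition forces AN to be normal to RN and A1 meets CM tangentially, so AC is at right angles to CM, with radius 7.1, so the center A sits 7.1 in from both sides at A = (-39.70, -16.60). That places the tangent points at N = (-46.80, -16.60) on RN and C = (-39.70, -23.70) on CM. Then |QN| = |N − Q| = 49.66.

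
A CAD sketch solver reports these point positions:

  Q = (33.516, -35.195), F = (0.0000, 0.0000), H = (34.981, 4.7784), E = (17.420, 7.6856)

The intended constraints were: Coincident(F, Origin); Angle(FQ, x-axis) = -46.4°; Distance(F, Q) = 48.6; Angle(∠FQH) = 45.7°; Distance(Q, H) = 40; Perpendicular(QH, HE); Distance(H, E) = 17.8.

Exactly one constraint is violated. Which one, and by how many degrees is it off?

Perpendicular(QH, HE) — off by 7.30°.

F = (0.00, 0.00) ✓; FQ at -46.40° ✓; |FQ| = 48.60 ✓; ∠FQH = 45.70° ✓; |QH| = 40.00 ✓; ∠(QH, HE) = 82.70° ✗; |HE| = 17.80 ✓.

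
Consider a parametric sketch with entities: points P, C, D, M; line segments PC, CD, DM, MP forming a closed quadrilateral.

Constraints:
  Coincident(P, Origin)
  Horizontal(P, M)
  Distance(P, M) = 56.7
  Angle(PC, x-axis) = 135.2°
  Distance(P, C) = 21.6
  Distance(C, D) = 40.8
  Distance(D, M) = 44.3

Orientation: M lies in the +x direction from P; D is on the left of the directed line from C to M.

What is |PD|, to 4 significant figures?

37.00

P is at the origin; P and M share the same y with |PM| = 56.7 and M in +x, so M = (56.7, 0). PC runs at 135.2° with |PC| = 21.6, so C = (-15.33, 15.22). D is determined by |CD| = 40.8 and |DM| = 44.3 together: it lies at the intersection of circle(C, 40.8) and circle(M, 44.3). With |CM| = 73.62, the foot of the radical line on CM is 34.79 from C and the perpendicular offset is √(40.8² − 34.79²) = 21.32. Taking the left-of-CM solution: D = (23.12, 28.89).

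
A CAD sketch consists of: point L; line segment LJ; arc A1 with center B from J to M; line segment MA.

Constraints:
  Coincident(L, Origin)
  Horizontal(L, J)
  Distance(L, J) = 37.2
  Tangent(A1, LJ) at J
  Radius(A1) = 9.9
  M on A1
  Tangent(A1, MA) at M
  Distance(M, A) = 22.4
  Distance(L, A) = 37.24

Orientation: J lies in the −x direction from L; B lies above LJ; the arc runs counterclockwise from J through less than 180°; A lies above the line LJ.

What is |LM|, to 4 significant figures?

28.60

Checks: ∠(BJ, JL) = 90.00° ✓; |BJ| = 9.900 ✓; |BM| = 9.900 ✓; ∠(BM, MA) = 90.00° ✓; |MA| = 22.40 ✓; |LA| = 37.24 ✓.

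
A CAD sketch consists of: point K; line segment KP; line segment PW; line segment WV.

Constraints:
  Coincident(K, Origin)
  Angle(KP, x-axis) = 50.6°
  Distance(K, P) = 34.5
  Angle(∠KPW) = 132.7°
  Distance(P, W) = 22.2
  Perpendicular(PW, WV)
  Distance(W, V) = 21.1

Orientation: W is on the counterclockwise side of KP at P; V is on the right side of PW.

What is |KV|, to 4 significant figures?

65.09

∠KPW = 132.7°, so PW runs at 50.6° + (180° − 132.7°) = 97.90° from the x-axis; with |PW| = 22.2, W = P + 22.2·(cos 97.90°, sin 97.90°) = (18.85, 48.65). PW ⟂ WV; with |WV| = 21.1 on the right of PW, V = W + 21.1·(0.9905, 0.1374) = (39.75, 51.55). Then |KV| = |V − K| = 65.09.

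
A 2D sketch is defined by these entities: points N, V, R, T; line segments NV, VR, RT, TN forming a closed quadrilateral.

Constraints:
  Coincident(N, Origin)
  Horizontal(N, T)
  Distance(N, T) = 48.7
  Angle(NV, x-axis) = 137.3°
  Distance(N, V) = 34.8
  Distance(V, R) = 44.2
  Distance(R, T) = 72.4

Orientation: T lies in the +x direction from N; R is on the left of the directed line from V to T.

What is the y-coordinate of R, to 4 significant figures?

56.72

Checks: |VR| = 44.20 ✓; |RT| = 72.40 ✓.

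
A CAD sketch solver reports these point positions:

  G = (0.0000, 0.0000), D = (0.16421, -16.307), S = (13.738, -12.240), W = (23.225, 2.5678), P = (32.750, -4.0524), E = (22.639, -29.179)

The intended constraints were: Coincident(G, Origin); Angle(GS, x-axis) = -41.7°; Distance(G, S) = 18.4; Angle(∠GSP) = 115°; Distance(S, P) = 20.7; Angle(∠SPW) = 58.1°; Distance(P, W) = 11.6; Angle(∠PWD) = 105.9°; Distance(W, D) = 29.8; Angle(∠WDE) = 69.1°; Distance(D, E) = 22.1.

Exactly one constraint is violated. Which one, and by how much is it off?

Distance(D, E) = 22.1 — off by 3.80.

G = (0.00, 0.00) ✓; GS at -41.70° ✓; |GS| = 18.40 ✓; ∠GSP = 115.0° ✓; |SP| = 20.70 ✓; ∠SPW = 58.10° ✓; |PW| = 11.60 ✓; ∠PWD = 105.9° ✓; |WD| = 29.80 ✓; ∠WDE = 69.10° ✓; |DE| = 25.90 ✗.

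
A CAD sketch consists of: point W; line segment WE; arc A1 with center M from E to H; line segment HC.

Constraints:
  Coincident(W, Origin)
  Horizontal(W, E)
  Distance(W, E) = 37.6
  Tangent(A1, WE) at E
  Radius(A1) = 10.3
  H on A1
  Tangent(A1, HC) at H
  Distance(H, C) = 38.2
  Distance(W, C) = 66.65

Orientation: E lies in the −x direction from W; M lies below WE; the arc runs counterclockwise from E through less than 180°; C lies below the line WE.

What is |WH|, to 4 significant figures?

49.14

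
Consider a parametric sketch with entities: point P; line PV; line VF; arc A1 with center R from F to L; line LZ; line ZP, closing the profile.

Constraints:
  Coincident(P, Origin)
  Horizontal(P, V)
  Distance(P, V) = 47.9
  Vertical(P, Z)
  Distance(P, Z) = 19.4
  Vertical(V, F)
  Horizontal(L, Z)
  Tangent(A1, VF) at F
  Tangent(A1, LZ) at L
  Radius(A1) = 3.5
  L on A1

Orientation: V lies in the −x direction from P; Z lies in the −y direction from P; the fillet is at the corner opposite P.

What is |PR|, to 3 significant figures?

47.2

P is at the origin; P and V share the same y with |PV| = 47.9 and V on the −x side, so V = (-47.9, 0.00). PZ is vertical with |PZ| = 19.4 and Z on the −y side, so Z = (0.00, -19.4). The virtual corner opposite P is at (-47.9, -19.4). A1 meets VF tangentially, so RF is at right angles to VF and since A1 is tangent to LZ there, RL ⟂ LZ, with radius 3.5, so the center R sits 3.5 in from both sides at R = (-44.4, -15.9). Then |PR| = |R − P| = 47.2.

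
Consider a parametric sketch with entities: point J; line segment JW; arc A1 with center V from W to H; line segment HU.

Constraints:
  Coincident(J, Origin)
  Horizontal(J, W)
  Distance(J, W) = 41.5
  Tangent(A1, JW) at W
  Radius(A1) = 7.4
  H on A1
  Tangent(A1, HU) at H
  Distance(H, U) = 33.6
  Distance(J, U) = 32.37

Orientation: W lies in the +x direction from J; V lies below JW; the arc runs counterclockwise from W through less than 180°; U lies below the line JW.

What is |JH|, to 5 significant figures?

35.850

J is at the origin; JW is horizontal with |JW| = 41.5 and W on the +x side, so W = (41.500, 0.0000). A1 meets JW tangentially, so VW is at right angles to JW, so V = W + (0, -7.4) = (41.500, -7.4000). Since VH ⟂ HU (tangency), |VU| = √(7.4² + 33.6²) = 34.405 regardless of where H sits on A1. So U lies on both circle(J, 32.37) and circle(V, 34.405); the below-JW intersection is U = (14.623, -28.879). H is the foot of the tangent from U: H = (35.745, -2.7481).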